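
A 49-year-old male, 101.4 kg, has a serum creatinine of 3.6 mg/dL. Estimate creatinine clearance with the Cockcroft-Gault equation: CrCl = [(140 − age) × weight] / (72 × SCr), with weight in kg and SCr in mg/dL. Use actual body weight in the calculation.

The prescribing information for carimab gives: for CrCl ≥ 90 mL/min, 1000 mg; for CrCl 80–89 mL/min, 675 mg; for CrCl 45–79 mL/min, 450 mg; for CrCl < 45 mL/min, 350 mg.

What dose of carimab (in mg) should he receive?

CrCl = (140 − 49) × 101.4 / (72 × 3.6) = 9227.4 / 259.20 ≈ 35.6 mL/min
CrCl ≈ 36 mL/min → bracket < 45 mL/min.
Dose for this bracket: 350 mg.

350 mg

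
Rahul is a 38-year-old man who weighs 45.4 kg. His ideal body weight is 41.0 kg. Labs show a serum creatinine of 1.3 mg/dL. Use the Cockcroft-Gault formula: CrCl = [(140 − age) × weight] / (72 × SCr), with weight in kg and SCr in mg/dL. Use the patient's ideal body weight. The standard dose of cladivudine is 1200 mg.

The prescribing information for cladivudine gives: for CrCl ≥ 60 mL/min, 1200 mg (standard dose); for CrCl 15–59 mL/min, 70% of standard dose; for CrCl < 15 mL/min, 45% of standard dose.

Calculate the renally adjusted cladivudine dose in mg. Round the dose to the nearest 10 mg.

840 mg

CrCl = (140 − 38) × 41 / (72 × 1.3) = 4182.0 / 93.60 ≈ 44.7 mL/min
CrCl ≈ 45 mL/min → bracket 15–59 mL/min.
70% of 1200 mg = 840 mg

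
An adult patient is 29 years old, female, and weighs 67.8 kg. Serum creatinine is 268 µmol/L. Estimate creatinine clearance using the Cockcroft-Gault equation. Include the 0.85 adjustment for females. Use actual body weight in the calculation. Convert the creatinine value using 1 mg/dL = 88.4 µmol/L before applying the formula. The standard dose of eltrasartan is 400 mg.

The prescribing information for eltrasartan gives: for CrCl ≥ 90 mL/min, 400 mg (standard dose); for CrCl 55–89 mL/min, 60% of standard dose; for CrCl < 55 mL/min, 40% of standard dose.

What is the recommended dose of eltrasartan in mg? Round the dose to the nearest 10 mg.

SCr = 268 / 88.4 = 3.032 mg/dL
CrCl = (140 − 29) × 67.8 / (72 × 3.032) × 0.85 = 7525.8 / 218.30 × 0.85 ≈ 29.3 mL/min
CrCl ≈ 29 mL/min → bracket < 55 mL/min.
40% of 400 mg = 160 mg

160 mg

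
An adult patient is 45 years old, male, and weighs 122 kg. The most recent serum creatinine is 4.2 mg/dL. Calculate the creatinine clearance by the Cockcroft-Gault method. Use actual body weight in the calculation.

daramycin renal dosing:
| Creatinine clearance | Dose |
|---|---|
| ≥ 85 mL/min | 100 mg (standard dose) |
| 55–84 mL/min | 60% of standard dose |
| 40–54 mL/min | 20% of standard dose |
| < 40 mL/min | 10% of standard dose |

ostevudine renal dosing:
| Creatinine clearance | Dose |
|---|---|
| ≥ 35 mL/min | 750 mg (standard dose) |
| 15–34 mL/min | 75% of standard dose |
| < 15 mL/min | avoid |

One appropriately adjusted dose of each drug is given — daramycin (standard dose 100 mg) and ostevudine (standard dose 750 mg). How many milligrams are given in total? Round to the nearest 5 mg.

760 mg

CrCl = (140 − 45) × 122 / (72 × 4.2) = 11590.0 / 302.40 ≈ 38.3 mL/min
CrCl ≈ 38 mL/min.
daramycin: < 40 mL/min → 10% of 100 mg = 10 mg.
ostevudine: ≥ 35 mL/min → 100% of 750 mg = 750 mg.
Total = 10 + 750 = 760 mg.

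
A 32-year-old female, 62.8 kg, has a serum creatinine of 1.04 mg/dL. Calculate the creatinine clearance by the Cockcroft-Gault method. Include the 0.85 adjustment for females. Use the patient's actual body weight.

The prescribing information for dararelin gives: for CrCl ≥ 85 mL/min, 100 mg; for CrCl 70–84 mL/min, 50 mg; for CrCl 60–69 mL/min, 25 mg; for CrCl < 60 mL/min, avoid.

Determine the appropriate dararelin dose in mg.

CrCl = (140 − 32) × 62.8 / (72 × 1.04) × 0.85 = 6782.4 / 74.88 × 0.85 ≈ 77.0 mL/min
CrCl ≈ 77 mL/min → bracket 70–84 mL/min.
Dose for this bracket: 50 mg.

50 mg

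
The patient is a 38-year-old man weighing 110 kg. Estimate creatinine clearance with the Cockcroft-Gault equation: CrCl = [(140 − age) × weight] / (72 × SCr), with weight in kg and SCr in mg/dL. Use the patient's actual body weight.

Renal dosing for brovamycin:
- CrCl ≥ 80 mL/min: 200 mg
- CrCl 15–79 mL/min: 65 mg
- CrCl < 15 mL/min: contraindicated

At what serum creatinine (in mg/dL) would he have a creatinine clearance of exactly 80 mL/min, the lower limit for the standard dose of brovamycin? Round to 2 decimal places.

1.95 mg/dL

Standard dose requires CrCl ≥ 80 mL/min.
Set (140 − 38) × 110 / (72 × SCr) = 80
SCr = (140 − 38) × 110 / (72 × 80) = 1.948 mg/dL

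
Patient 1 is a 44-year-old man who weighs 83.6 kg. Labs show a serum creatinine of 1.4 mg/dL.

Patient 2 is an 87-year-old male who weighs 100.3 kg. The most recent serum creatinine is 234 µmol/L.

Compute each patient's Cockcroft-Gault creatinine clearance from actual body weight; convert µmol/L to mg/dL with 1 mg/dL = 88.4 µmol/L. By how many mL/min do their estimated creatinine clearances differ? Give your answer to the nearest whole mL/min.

Patient 1: CrCl = (140 − 44) × 83.6 / (72 × 1.4) = 8025.6 / 100.80 ≈ 79.6 mL/min
Patient 2: SCr = 234 / 88.4 = 2.647 mg/dL
Patient 2: CrCl = (140 − 87) × 100.3 / (72 × 2.647) = 5315.9 / 190.58 ≈ 27.9 mL/min
|79.6 − 27.9| = 51.7 mL/min

52 mL/min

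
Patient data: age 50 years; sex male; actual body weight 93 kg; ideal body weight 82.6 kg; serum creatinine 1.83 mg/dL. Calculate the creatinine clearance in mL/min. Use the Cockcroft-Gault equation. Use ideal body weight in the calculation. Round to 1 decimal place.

CrCl = (140 − 50) × 82.6 / (72 × 1.83) = 7434.0 / 131.76 ≈ 56.4 mL/min

56.4 mL/min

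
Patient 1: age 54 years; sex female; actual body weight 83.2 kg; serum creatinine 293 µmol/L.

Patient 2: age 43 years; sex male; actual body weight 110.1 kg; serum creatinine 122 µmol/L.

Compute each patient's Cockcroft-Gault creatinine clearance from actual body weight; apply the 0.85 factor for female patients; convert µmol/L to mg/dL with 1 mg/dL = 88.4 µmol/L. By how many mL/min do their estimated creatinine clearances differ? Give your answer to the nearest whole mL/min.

82 mL/min

Patient 1: SCr = 293 / 88.4 = 3.314 mg/dL
Patient 1: CrCl = (140 − 54) × 83.2 / (72 × 3.314) × 0.85 = 7155.2 / 238.61 × 0.85 ≈ 25.5 mL/min
Patient 2: SCr = 122 / 88.4 = 1.38 mg/dL
Patient 2: CrCl = (140 − 43) × 110.1 / (72 × 1.38) = 10679.7 / 99.36 ≈ 107.5 mL/min
|25.5 − 107.5| = 82.0 mL/min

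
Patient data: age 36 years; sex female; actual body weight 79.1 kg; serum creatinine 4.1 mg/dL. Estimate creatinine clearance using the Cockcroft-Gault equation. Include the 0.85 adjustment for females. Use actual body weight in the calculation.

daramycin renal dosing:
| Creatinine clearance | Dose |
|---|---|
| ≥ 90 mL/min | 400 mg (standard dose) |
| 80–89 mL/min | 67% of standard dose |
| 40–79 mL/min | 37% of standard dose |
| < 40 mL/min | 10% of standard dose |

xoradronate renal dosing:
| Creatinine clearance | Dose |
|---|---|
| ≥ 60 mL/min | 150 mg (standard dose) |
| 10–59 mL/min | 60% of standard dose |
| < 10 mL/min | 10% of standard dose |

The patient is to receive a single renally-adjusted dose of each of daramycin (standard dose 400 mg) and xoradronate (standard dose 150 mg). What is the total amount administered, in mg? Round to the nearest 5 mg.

130 mg

CrCl = (140 − 36) × 79.1 / (72 × 4.1) × 0.85 = 8226.4 / 295.20 × 0.85 ≈ 23.7 mL/min
CrCl ≈ 24 mL/min.
daramycin: < 40 mL/min → 10% of 400 mg = 40 mg.
xoradronate: 10–59 mL/min → 60% of 150 mg = 90 mg.
Total = 40 + 90 = 130 mg.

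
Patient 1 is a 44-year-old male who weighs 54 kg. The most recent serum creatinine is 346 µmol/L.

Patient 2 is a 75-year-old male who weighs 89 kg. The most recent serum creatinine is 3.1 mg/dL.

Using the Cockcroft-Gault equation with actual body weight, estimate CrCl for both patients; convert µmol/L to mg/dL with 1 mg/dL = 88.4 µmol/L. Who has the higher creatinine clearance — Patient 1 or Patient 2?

Patient 2

Patient 1: SCr = 346 / 88.4 = 3.914 mg/dL
Patient 1: CrCl = (140 − 44) × 54 / (72 × 3.914) = 5184.0 / 281.81 ≈ 18.4 mL/min
Patient 2: CrCl = (140 − 75) × 89 / (72 × 3.1) = 5785.0 / 223.20 ≈ 25.9 mL/min
18.4 vs 25.9 mL/min → Patient 2 is higher.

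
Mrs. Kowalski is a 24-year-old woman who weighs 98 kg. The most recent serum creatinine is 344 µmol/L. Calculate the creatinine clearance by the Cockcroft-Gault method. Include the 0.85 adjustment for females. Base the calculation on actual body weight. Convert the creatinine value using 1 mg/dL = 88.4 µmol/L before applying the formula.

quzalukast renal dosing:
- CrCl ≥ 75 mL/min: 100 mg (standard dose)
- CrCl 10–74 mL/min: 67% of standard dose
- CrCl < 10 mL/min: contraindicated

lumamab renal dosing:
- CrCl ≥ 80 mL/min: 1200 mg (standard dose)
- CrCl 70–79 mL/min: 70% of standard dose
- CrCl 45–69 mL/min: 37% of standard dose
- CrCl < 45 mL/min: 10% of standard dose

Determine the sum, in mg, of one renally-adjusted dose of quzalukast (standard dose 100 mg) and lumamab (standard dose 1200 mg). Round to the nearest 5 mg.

SCr = 344 / 88.4 = 3.891 mg/dL
CrCl = (140 − 24) × 98 / (72 × 3.891) × 0.85 = 11368.0 / 280.15 × 0.85 ≈ 34.5 mL/min
CrCl ≈ 34 mL/min.
quzalukast: 10–74 mL/min → 67% of 100 mg = 67 mg.
lumamab: < 45 mL/min → 10% of 1200 mg = 120 mg.
Total = 67 + 120 = 187 mg.

185 mg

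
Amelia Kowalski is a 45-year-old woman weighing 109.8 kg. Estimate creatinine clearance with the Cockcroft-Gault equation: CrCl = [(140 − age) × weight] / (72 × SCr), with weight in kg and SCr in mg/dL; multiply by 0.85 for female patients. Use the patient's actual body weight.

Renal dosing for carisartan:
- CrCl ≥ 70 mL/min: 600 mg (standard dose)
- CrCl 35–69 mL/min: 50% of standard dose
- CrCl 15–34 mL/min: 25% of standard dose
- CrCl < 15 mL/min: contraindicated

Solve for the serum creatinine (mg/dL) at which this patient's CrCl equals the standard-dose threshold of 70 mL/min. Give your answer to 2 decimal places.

1.76 mg/dL

Standard dose requires CrCl ≥ 70 mL/min.
Set (140 − 45) × 109.8 × 0.85 / (72 × SCr) = 70
SCr = (140 − 45) × 109.8 × 0.85 / (72 × 70) = 1.759 mg/dL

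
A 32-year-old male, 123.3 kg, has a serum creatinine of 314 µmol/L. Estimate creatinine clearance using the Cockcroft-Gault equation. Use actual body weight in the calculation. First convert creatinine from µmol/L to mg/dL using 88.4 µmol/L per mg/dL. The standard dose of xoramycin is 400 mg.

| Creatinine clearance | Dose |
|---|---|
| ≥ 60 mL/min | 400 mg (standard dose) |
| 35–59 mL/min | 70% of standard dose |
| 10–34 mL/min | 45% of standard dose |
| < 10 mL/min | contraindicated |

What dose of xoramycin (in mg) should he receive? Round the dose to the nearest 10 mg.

280 mg

SCr = 314 / 88.4 = 3.552 mg/dL
CrCl = (140 − 32) × 123.3 / (72 × 3.552) = 13316.4 / 255.74 ≈ 52.1 mL/min
CrCl ≈ 52 mL/min → bracket 35–59 mL/min.
70% of 400 mg = 280 mg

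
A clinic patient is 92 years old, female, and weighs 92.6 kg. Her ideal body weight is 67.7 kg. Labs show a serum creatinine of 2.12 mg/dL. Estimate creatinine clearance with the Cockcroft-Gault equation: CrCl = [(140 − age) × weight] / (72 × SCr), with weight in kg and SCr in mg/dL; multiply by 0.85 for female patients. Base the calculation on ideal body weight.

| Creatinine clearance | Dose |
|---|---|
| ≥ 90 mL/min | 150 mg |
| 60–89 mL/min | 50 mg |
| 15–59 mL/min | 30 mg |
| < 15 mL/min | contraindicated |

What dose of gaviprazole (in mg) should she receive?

30 mg

CrCl = (140 − 92) × 67.7 / (72 × 2.12) × 0.85 = 3249.6 / 152.64 × 0.85 ≈ 18.1 mL/min
CrCl ≈ 18 mL/min → bracket 15–59 mL/min.
Dose for this bracket: 30 mg.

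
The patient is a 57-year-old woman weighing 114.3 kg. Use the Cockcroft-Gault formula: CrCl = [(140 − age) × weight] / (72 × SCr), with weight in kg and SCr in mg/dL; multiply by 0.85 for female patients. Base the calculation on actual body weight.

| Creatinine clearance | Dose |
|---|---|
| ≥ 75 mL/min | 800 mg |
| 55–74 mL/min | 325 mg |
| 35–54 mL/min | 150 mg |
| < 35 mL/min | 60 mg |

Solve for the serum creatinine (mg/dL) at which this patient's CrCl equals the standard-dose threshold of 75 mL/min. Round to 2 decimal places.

1.49 mg/dL

Standard dose requires CrCl ≥ 75 mL/min.
Set (140 − 57) × 114.3 × 0.85 / (72 × SCr) = 75
SCr = (140 − 57) × 114.3 × 0.85 / (72 × 75) = 1.493 mg/dL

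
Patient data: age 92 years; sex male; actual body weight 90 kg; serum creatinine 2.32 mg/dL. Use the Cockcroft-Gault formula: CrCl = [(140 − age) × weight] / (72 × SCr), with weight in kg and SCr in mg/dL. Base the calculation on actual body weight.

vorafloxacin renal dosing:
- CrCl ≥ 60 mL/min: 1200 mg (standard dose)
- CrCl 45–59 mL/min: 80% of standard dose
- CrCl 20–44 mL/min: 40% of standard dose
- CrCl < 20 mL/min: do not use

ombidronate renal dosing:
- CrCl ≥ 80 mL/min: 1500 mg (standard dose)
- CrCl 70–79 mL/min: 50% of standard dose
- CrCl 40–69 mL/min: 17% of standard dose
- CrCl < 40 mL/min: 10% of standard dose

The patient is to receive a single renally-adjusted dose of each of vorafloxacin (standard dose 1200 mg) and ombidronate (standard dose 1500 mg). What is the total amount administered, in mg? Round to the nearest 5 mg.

630 mg

CrCl = (140 − 92) × 90 / (72 × 2.32) = 4320.0 / 167.04 ≈ 25.9 mL/min
CrCl ≈ 26 mL/min.
vorafloxacin: 20–44 mL/min → 40% of 1200 mg = 480 mg.
ombidronate: < 40 mL/min → 10% of 1500 mg = 150 mg.
Total = 480 + 150 = 630 mg.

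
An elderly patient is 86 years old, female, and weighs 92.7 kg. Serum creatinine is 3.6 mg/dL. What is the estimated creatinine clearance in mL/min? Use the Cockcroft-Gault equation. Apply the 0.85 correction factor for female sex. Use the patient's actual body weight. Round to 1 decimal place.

16.4 mL/min

CrCl = (140 − 86) × 92.7 / (72 × 3.6) × 0.85 = 5005.8 / 259.20 × 0.85 ≈ 16.4 mL/min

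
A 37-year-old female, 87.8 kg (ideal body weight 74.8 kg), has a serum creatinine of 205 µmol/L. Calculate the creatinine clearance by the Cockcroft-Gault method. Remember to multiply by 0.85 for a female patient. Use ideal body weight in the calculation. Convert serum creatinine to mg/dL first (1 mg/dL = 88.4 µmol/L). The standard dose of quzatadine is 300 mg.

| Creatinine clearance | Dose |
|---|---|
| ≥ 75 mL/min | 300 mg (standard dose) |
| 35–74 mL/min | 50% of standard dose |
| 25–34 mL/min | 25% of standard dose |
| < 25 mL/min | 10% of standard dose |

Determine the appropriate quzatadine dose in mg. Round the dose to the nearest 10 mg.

150 mg

SCr = 205 / 88.4 = 2.319 mg/dL
CrCl = (140 − 37) × 74.8 / (72 × 2.319) × 0.85 = 7704.4 / 166.97 × 0.85 ≈ 39.2 mL/min
CrCl ≈ 39 mL/min → bracket 35–74 mL/min.
50% of 300 mg = 150 mg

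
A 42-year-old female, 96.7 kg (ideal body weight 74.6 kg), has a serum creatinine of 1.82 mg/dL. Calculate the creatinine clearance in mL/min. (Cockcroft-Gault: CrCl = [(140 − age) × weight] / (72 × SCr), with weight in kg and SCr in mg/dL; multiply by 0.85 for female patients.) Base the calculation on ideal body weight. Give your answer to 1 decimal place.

47.4 mL/min

CrCl = (140 − 42) × 74.6 / (72 × 1.82) × 0.85 = 7310.8 / 131.04 × 0.85 ≈ 47.4 mL/min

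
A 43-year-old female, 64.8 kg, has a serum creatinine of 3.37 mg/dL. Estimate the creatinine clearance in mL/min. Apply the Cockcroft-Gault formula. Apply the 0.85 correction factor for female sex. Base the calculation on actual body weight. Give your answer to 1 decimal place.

22.0 mL/min

CrCl = (140 − 43) × 64.8 / (72 × 3.37) × 0.85 = 6285.6 / 242.64 × 0.85 ≈ 22.0 mL/min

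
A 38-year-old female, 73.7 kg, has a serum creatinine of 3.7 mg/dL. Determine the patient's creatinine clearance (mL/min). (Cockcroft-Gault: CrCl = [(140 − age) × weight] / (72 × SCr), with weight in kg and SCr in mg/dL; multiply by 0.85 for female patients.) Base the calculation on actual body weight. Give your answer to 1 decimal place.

CrCl = (140 − 38) × 73.7 / (72 × 3.7) × 0.85 = 7517.4 / 266.40 × 0.85 ≈ 24.0 mL/min

24.0 mL/min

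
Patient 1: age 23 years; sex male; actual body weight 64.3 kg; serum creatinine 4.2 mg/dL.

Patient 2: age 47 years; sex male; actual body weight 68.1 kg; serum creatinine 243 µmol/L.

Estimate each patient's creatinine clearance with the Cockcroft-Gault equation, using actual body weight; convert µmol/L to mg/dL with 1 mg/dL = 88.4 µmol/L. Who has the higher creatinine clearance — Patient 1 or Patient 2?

Patient 1: CrCl = (140 − 23) × 64.3 / (72 × 4.2) = 7523.1 / 302.40 ≈ 24.9 mL/min
Patient 2: SCr = 243 / 88.4 = 2.749 mg/dL
Patient 2: CrCl = (140 − 47) × 68.1 / (72 × 2.749) = 6333.3 / 197.93 ≈ 32.0 mL/min
24.9 vs 32.0 mL/min → Patient 2 is higher.

Patient 2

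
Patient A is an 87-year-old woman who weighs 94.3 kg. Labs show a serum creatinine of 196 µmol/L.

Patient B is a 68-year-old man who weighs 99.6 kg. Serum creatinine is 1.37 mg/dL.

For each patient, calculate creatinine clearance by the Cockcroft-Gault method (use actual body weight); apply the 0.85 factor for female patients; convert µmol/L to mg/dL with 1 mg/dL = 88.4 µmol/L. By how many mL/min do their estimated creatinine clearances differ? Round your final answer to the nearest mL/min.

Patient A: SCr = 196 / 88.4 = 2.217 mg/dL
Patient A: CrCl = (140 − 87) × 94.3 / (72 × 2.217) × 0.85 = 4997.9 / 159.62 × 0.85 ≈ 26.6 mL/min
Patient B: CrCl = (140 − 68) × 99.6 / (72 × 1.37) = 7171.2 / 98.64 ≈ 72.7 mL/min
|26.6 − 72.7| = 46.1 mL/min

46 mL/min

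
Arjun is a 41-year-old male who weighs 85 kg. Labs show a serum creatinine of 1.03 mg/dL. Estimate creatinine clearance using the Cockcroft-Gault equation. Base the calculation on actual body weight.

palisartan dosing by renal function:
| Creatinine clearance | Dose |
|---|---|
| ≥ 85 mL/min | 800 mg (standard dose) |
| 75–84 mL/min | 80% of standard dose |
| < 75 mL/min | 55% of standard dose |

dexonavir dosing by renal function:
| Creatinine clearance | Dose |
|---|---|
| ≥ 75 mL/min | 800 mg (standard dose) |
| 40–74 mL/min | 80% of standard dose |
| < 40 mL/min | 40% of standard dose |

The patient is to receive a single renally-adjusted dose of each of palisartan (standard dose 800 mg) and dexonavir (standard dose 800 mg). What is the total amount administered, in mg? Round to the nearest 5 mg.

1600 mg

CrCl = (140 − 41) × 85 / (72 × 1.03) = 8415.0 / 74.16 ≈ 113.5 mL/min
CrCl ≈ 113 mL/min.
palisartan: ≥ 85 mL/min → 100% of 800 mg = 800 mg.
dexonavir: ≥ 75 mL/min → 100% of 800 mg = 800 mg.
Total = 800 + 800 = 1600 mg.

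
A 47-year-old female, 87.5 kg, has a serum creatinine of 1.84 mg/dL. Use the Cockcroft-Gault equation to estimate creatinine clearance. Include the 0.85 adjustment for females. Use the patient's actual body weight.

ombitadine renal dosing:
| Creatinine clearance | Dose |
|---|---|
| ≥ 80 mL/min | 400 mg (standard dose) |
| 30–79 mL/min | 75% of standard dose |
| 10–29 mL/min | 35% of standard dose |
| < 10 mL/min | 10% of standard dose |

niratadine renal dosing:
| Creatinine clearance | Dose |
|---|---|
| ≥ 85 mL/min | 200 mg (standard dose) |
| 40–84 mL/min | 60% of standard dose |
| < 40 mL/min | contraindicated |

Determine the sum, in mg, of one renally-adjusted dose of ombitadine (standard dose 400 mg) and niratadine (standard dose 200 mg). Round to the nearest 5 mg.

CrCl = (140 − 47) × 87.5 / (72 × 1.84) × 0.85 = 8137.5 / 132.48 × 0.85 ≈ 52.2 mL/min
CrCl ≈ 52 mL/min.
ombitadine: 30–79 mL/min → 75% of 400 mg = 300 mg.
niratadine: 40–84 mL/min → 60% of 200 mg = 120 mg.
Total = 300 + 120 = 420 mg.

420 mg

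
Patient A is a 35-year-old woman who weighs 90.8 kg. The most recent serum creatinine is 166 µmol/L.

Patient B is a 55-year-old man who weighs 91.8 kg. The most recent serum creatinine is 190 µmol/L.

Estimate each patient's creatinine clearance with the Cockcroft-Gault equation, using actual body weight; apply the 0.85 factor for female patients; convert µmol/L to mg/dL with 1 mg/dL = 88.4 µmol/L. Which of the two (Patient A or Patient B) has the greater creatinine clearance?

Patient A

Patient A: SCr = 166 / 88.4 = 1.878 mg/dL
Patient A: CrCl = (140 − 35) × 90.8 / (72 × 1.878) × 0.85 = 9534.0 / 135.22 × 0.85 ≈ 59.9 mL/min
Patient B: SCr = 190 / 88.4 = 2.149 mg/dL
Patient B: CrCl = (140 − 55) × 91.8 / (72 × 2.149) = 7803.0 / 154.73 ≈ 50.4 mL/min
59.9 vs 50.4 mL/min → Patient A is higher.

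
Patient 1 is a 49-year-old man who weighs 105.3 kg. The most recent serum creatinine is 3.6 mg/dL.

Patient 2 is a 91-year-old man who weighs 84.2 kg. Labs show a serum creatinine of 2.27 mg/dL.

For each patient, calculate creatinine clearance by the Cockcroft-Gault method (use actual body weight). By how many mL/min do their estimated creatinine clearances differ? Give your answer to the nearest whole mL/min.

12 mL/min

Patient 1: CrCl = (140 − 49) × 105.3 / (72 × 3.6) = 9582.3 / 259.20 ≈ 37.0 mL/min
Patient 2: CrCl = (140 − 91) × 84.2 / (72 × 2.27) = 4125.8 / 163.44 ≈ 25.2 mL/min
|37.0 − 25.2| = 11.8 mL/min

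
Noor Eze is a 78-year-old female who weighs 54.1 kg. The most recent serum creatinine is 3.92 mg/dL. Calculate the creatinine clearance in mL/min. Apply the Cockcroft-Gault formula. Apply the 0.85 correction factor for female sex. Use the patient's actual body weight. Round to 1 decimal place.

10.1 mL/min

CrCl = (140 − 78) × 54.1 / (72 × 3.92) × 0.85 = 3354.2 / 282.24 × 0.85 ≈ 10.1 mL/min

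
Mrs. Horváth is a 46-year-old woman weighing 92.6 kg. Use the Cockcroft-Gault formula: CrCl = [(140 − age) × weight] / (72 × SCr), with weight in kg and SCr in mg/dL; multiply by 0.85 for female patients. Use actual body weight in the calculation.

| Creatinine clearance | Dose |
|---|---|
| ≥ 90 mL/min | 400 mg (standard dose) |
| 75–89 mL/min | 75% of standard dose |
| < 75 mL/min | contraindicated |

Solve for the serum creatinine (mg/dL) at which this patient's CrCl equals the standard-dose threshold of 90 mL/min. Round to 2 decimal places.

1.14 mg/dL

Standard dose requires CrCl ≥ 90 mL/min.
Set (140 − 46) × 92.6 × 0.85 / (72 × SCr) = 90
SCr = (140 − 46) × 92.6 × 0.85 / (72 × 90) = 1.142 mg/dL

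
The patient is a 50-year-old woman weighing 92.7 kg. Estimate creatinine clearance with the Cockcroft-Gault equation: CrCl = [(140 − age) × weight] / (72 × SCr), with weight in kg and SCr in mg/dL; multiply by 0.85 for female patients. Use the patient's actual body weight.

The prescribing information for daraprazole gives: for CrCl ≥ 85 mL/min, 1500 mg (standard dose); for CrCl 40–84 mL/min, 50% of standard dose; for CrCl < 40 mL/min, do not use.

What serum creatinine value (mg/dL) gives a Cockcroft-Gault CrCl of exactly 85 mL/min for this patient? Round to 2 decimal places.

1.16 mg/dL

Standard dose requires CrCl ≥ 85 mL/min.
Set (140 − 50) × 92.7 × 0.85 / (72 × SCr) = 85
SCr = (140 − 50) × 92.7 × 0.85 / (72 × 85) = 1.159 mg/dL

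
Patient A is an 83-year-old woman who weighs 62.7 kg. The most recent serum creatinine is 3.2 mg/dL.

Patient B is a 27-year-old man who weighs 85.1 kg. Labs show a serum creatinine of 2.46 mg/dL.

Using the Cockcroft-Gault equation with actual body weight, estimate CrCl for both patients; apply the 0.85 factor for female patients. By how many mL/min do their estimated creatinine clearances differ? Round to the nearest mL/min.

Patient A: CrCl = (140 − 83) × 62.7 / (72 × 3.2) × 0.85 = 3573.9 / 230.40 × 0.85 ≈ 13.2 mL/min
Patient B: CrCl = (140 − 27) × 85.1 / (72 × 2.46) = 9616.3 / 177.12 ≈ 54.3 mL/min
|13.2 − 54.3| = 41.1 mL/min

41 mL/min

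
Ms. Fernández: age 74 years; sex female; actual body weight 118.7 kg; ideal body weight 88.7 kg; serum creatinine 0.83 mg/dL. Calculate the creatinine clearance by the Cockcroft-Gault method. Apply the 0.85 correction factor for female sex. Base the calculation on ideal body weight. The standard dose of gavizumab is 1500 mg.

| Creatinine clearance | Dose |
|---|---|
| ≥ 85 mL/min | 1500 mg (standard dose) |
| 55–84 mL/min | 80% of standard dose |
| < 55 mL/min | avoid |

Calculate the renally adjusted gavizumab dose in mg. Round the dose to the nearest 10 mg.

CrCl = (140 − 74) × 88.7 / (72 × 0.83) × 0.85 = 5854.2 / 59.76 × 0.85 ≈ 83.3 mL/min
CrCl ≈ 83 mL/min → bracket 55–84 mL/min.
80% of 1500 mg = 1200 mg

1200 mg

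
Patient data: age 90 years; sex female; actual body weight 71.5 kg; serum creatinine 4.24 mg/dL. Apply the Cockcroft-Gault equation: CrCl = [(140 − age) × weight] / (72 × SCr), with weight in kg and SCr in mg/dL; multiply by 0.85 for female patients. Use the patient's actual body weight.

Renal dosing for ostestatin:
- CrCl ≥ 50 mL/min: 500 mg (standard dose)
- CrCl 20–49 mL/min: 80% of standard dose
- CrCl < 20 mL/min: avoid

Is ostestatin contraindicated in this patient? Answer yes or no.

CrCl = (140 − 90) × 71.5 / (72 × 4.24) × 0.85 = 3575.0 / 305.28 × 0.85 ≈ 10.0 mL/min
CrCl ≈ 10 mL/min, which is < 20 mL/min.

yes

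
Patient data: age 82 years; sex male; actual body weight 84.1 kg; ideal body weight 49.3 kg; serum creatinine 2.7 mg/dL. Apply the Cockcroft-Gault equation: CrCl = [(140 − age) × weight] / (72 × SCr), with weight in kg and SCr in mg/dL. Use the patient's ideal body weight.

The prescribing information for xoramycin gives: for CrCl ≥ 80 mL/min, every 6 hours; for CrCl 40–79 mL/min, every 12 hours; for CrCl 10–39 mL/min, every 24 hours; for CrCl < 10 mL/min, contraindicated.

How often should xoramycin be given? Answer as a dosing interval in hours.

every 24 hours

CrCl = (140 − 82) × 49.3 / (72 × 2.7) = 2859.4 / 194.40 ≈ 14.7 mL/min
CrCl ≈ 15 mL/min → bracket 10–39 mL/min → every 24 hours.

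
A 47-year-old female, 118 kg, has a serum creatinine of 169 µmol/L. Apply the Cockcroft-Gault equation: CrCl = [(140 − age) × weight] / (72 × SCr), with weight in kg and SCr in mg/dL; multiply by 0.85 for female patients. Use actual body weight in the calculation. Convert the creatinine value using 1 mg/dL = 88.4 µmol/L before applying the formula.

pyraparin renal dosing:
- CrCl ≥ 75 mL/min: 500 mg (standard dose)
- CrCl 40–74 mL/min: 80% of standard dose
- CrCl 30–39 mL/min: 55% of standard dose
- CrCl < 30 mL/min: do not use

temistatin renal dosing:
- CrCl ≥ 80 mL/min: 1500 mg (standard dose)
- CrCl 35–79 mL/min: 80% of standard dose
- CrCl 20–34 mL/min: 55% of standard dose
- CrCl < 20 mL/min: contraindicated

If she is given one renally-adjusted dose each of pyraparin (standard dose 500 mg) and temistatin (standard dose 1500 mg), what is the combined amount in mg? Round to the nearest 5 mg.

1600 mg

SCr = 169 / 88.4 = 1.912 mg/dL
CrCl = (140 − 47) × 118 / (72 × 1.912) × 0.85 = 10974.0 / 137.66 × 0.85 ≈ 67.8 mL/min
CrCl ≈ 68 mL/min.
pyraparin: 40–74 mL/min → 80% of 500 mg = 400 mg.
temistatin: 35–79 mL/min → 80% of 1500 mg = 1200 mg.
Total = 400 + 1200 = 1600 mg.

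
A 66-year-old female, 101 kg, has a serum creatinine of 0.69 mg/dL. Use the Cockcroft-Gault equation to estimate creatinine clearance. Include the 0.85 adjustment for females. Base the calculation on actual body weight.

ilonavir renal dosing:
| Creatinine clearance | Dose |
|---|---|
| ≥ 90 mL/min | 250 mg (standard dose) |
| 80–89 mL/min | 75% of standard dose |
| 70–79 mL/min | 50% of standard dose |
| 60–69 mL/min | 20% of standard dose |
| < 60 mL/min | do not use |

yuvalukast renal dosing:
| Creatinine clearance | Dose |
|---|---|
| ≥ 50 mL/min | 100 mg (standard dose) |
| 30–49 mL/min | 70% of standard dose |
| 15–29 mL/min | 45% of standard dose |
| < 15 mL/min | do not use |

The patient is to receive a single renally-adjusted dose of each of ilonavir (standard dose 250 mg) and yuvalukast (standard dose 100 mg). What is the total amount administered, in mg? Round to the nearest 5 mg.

350 mg

CrCl = (140 − 66) × 101 / (72 × 0.69) × 0.85 = 7474.0 / 49.68 × 0.85 ≈ 127.9 mL/min
CrCl ≈ 128 mL/min.
ilonavir: ≥ 90 mL/min → 100% of 250 mg = 250 mg.
yuvalukast: ≥ 50 mL/min → 100% of 100 mg = 100 mg.
Total = 250 + 100 = 350 mg.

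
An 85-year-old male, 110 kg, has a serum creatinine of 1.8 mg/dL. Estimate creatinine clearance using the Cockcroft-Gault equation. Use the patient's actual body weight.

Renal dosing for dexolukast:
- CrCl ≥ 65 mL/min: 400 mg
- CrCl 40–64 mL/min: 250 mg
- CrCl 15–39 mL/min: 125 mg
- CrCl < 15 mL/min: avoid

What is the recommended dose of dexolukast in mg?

CrCl = (140 − 85) × 110 / (72 × 1.8) = 6050.0 / 129.60 ≈ 46.7 mL/min
CrCl ≈ 47 mL/min → bracket 40–64 mL/min.
Dose for this bracket: 250 mg.

250 mg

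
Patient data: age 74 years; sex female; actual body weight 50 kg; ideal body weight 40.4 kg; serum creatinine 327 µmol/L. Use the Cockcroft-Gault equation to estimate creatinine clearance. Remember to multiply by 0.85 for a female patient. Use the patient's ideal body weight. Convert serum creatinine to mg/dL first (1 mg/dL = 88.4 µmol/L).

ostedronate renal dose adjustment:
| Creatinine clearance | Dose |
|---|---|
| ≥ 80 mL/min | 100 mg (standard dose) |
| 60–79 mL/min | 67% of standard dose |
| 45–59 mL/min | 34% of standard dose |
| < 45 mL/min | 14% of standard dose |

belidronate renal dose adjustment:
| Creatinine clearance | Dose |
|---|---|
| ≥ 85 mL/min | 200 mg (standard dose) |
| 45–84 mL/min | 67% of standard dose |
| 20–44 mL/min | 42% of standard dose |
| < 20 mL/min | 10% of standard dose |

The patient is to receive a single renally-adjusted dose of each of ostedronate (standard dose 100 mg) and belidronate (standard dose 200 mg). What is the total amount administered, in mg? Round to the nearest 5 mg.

SCr = 327 / 88.4 = 3.699 mg/dL
CrCl = (140 − 74) × 40.4 / (72 × 3.699) × 0.85 = 2666.4 / 266.33 × 0.85 ≈ 8.5 mL/min
CrCl ≈ 9 mL/min.
ostedronate: < 45 mL/min → 14% of 100 mg = 14 mg.
belidronate: < 20 mL/min → 10% of 200 mg = 20 mg.
Total = 14 + 20 = 34 mg.

35 mg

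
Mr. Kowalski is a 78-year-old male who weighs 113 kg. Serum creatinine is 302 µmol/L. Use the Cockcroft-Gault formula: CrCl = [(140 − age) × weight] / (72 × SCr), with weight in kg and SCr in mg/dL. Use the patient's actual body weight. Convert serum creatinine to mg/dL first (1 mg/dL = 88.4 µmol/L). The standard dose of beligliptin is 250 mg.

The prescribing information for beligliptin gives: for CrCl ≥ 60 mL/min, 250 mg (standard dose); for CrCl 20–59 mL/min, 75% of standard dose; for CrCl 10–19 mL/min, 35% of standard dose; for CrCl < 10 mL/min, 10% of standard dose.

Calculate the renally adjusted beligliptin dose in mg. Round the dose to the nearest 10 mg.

190 mg

SCr = 302 / 88.4 = 3.416 mg/dL
CrCl = (140 − 78) × 113 / (72 × 3.416) = 7006.0 / 245.95 ≈ 28.5 mL/min
CrCl ≈ 28 mL/min → bracket 20–59 mL/min.
75% of 250 mg = 187.5 mg → 190 mg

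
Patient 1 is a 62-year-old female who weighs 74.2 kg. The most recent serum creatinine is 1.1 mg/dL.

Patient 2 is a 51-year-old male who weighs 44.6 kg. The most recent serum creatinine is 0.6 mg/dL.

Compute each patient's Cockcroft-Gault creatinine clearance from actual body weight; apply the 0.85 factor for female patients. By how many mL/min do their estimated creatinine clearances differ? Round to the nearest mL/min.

30 mL/min

Patient 1: CrCl = (140 − 62) × 74.2 / (72 × 1.1) × 0.85 = 5787.6 / 79.20 × 0.85 ≈ 62.1 mL/min
Patient 2: CrCl = (140 − 51) × 44.6 / (72 × 0.6) = 3969.4 / 43.20 ≈ 91.9 mL/min
|62.1 − 91.9| = 29.8 mL/min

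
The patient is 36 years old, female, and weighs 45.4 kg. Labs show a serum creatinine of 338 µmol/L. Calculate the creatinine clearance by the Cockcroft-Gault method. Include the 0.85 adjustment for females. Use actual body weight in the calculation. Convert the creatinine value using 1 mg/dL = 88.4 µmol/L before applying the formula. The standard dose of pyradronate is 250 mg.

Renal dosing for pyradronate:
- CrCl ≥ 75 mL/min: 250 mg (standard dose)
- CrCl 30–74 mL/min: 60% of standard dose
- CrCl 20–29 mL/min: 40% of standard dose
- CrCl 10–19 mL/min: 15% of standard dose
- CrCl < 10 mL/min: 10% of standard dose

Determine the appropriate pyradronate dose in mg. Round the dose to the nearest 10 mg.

40 mg

SCr = 338 / 88.4 = 3.824 mg/dL
CrCl = (140 − 36) × 45.4 / (72 × 3.824) × 0.85 = 4721.6 / 275.33 × 0.85 ≈ 14.6 mL/min
CrCl ≈ 15 mL/min → bracket 10–19 mL/min.
15% of 250 mg = 37.5 mg → 40 mg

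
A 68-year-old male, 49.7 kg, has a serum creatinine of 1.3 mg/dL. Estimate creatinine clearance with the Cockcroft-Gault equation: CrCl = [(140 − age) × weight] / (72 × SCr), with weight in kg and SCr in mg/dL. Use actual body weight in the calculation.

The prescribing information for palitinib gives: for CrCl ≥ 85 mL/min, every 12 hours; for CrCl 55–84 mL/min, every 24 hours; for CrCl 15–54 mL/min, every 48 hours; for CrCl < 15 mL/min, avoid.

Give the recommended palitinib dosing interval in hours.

every 48 hours

CrCl = (140 − 68) × 49.7 / (72 × 1.3) = 3578.4 / 93.60 ≈ 38.2 mL/min
CrCl ≈ 38 mL/min → bracket 15–54 mL/min → every 48 hours.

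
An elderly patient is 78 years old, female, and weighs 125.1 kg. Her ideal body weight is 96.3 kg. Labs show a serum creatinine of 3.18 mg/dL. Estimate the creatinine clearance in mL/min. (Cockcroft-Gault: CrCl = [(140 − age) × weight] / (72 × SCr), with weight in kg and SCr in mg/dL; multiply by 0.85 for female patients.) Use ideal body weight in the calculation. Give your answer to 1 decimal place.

CrCl = (140 − 78) × 96.3 / (72 × 3.18) × 0.85 = 5970.6 / 228.96 × 0.85 ≈ 22.2 mL/min

22.2 mL/min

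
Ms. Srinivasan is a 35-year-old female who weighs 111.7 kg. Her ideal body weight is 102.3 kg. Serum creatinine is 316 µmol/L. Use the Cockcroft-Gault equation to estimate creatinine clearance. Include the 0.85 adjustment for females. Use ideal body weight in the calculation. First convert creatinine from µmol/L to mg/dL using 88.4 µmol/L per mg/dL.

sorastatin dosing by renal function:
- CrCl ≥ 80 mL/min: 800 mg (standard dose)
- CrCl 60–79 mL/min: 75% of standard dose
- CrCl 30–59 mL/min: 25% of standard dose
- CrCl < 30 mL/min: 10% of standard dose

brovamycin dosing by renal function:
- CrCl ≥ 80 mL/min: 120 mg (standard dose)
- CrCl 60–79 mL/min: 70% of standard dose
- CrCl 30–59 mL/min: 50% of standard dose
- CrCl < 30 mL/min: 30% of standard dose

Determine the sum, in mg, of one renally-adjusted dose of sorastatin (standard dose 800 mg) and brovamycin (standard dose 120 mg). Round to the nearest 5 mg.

SCr = 316 / 88.4 = 3.575 mg/dL
CrCl = (140 − 35) × 102.3 / (72 × 3.575) × 0.85 = 10741.5 / 257.40 × 0.85 ≈ 35.5 mL/min
CrCl ≈ 35 mL/min.
sorastatin: 30–59 mL/min → 25% of 800 mg = 200 mg.
brovamycin: 30–59 mL/min → 50% of 120 mg = 60 mg.
Total = 200 + 60 = 260 mg.

260 mg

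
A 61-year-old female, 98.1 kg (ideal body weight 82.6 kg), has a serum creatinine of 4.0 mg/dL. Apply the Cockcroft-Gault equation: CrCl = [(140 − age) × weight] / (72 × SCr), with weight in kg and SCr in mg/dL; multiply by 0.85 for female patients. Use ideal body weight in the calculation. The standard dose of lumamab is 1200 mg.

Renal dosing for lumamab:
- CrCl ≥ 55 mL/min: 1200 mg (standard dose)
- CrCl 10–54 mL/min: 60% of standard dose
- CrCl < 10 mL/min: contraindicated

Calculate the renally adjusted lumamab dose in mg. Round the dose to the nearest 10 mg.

CrCl = (140 − 61) × 82.6 / (72 × 4) × 0.85 = 6525.4 / 288.00 × 0.85 ≈ 19.3 mL/min
CrCl ≈ 19 mL/min → bracket 10–54 mL/min.
60% of 1200 mg = 720 mg

720 mg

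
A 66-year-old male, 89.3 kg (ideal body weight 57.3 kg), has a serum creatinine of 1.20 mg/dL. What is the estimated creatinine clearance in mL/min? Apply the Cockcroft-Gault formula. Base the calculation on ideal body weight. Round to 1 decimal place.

49.1 mL/min

CrCl = (140 − 66) × 57.3 / (72 × 1.2) = 4240.2 / 86.40 ≈ 49.1 mL/min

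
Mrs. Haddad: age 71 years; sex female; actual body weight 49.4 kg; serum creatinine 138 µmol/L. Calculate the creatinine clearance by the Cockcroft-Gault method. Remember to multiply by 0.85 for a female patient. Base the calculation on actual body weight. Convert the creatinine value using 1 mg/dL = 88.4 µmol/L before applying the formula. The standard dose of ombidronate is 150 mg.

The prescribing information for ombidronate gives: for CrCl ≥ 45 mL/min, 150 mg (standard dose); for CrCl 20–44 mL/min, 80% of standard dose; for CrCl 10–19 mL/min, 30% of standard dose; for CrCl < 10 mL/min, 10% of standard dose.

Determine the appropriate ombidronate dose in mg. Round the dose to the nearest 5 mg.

120 mg

SCr = 138 / 88.4 = 1.561 mg/dL
CrCl = (140 − 71) × 49.4 / (72 × 1.561) × 0.85 = 3408.6 / 112.39 × 0.85 ≈ 25.8 mL/min
CrCl ≈ 26 mL/min → bracket 20–44 mL/min.
80% of 150 mg = 120 mg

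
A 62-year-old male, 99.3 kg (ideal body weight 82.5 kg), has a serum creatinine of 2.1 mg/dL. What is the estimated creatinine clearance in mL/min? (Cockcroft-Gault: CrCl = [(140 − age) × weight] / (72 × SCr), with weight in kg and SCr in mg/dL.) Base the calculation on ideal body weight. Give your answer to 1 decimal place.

CrCl = (140 − 62) × 82.5 / (72 × 2.1) = 6435.0 / 151.20 ≈ 42.6 mL/min

42.6 mL/min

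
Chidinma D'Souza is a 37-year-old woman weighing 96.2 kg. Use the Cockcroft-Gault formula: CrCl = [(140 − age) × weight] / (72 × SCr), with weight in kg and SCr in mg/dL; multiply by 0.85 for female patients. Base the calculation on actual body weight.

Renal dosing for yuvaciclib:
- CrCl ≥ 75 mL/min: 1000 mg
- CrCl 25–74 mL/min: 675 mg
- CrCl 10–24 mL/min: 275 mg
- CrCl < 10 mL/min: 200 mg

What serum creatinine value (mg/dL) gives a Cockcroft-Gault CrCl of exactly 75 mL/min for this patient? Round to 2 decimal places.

Standard dose requires CrCl ≥ 75 mL/min.
Set (140 − 37) × 96.2 × 0.85 / (72 × SCr) = 75
SCr = (140 − 37) × 96.2 × 0.85 / (72 × 75) = 1.560 mg/dL

1.56 mg/dL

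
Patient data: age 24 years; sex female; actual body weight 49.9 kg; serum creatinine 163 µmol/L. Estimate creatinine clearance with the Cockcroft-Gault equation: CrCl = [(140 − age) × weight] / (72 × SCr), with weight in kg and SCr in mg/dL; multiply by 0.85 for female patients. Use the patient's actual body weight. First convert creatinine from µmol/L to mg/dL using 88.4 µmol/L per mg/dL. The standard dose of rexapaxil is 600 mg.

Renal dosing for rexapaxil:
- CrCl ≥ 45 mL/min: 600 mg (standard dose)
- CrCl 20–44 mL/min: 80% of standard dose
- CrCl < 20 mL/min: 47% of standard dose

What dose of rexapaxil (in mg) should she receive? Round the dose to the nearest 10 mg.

SCr = 163 / 88.4 = 1.844 mg/dL
CrCl = (140 − 24) × 49.9 / (72 × 1.844) × 0.85 = 5788.4 / 132.77 × 0.85 ≈ 37.1 mL/min
CrCl ≈ 37 mL/min → bracket 20–44 mL/min.
80% of 600 mg = 480 mg

480 mg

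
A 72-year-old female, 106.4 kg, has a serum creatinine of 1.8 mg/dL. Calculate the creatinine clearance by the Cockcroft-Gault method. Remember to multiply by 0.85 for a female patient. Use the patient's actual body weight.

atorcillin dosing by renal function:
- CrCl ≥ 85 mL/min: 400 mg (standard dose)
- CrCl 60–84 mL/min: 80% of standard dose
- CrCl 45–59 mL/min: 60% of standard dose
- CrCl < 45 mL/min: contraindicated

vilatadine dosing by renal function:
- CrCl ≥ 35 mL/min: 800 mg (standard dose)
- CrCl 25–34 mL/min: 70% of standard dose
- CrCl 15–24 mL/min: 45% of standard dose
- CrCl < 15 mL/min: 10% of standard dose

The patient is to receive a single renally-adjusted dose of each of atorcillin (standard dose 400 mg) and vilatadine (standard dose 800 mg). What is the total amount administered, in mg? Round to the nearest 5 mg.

CrCl = (140 − 72) × 106.4 / (72 × 1.8) × 0.85 = 7235.2 / 129.60 × 0.85 ≈ 47.5 mL/min
CrCl ≈ 47 mL/min.
atorcillin: 45–59 mL/min → 60% of 400 mg = 240 mg.
vilatadine: ≥ 35 mL/min → 100% of 800 mg = 800 mg.
Total = 240 + 800 = 1040 mg.

1040 mg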